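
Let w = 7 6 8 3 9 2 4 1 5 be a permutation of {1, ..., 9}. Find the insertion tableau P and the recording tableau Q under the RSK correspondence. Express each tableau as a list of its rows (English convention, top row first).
P = [[1, 4, 5], [2, 8, 9], [3], [6], [7]], Q = [[1, 3, 5], [2, 7, 9], [4], [6], [8]]

Insert each entry of the permutation into P by Schensted row insertion, recording in Q the position of each new cell.

Insert 7: appended to row 1. P = [[7]], Q = [[1]].
Insert 6: 6 bumps 7 from row 1; 7 starts row 2. P = [[6], [7]], Q = [[1], [2]].
Insert 8: appended to row 1. P = [[6, 8], [7]], Q = [[1, 3], [2]].
Insert 3: 3 bumps 6 from row 1; 6 bumps 7 from row 2; 7 starts row 3. P = [[3, 8], [6], [7]], Q = [[1, 3], [2], [4]].
Insert 9: appended to row 1. P = [[3, 8, 9], [6], [7]], Q = [[1, 3, 5], [2], [4]].
Insert 2: 2 bumps 3 from row 1; 3 bumps 6 from row 2; 6 bumps 7 from row 3; 7 starts row 4. P = [[2, 8, 9], [3], [6], [7]], Q = [[1, 3, 5], [2], [4], [6]].
Insert 4: 4 bumps 8 from row 1; 8 appends to row 2. P = [[2, 4, 9], [3, 8], [6], [7]], Q = [[1, 3, 5], [2, 7], [4], [6]].
Insert 1: 1 bumps 2 from row 1; 2 bumps 3 from row 2; 3 bumps 6 from row 3; 6 bumps 7 from row 4; 7 starts row 5. P = [[1, 4, 9], [2, 8], [3], [6], [7]], Q = [[1, 3, 5], [2, 7], [4], [6], [8]].
Insert 5: 5 bumps 9 from row 1; 9 appends to row 2. P = [[1, 4, 5], [2, 8, 9], [3], [6], [7]], Q = [[1, 3, 5], [2, 7, 9], [4], [6], [8]].

So P = [[1, 4, 5], [2, 8, 9], [3], [6], [7]], Q = [[1, 3, 5], [2, 7, 9], [4], [6], [8]].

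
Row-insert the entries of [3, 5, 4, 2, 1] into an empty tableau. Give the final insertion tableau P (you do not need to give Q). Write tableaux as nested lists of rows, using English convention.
After inserting 3: P = [[3]].
After inserting 5: P = [[3, 5]].
After inserting 4: P = [[3, 4], [5]].
After inserting 2: P = [[2, 4], [3], [5]].
After inserting 1: P = [[1, 4], [2], [3], [5]].

So P = [[1, 4], [2], [3], [5]].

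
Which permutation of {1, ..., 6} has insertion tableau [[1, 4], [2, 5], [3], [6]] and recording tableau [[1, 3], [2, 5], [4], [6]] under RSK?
Reverse the RSK construction: for i from n down to 1, find the cell of Q containing i, remove the entry at that cell from P, and reverse-bump it up through P; the value ejected from row 1 is w(i).

Step i=6: Q has 6 at row 4, column 1; remove 6 from row 4 of P and reverse-bump: 6 enters row 3 and ejects 3; 3 enters row 2 and ejects 2; 2 enters row 1 and ejects 1. So w(6) = 1. P is now [[2, 4], [3, 5], [6]].
Step i=5: Q has 5 at row 2, column 2; remove 5 from row 2 of P and reverse-bump: 5 enters row 1 and ejects 4. So w(5) = 4. P is now [[2, 5], [3], [6]].
Step i=4: Q has 4 at row 3, column 1; remove 6 from row 3 of P and reverse-bump: 6 enters row 2 and ejects 3; 3 enters row 1 and ejects 2. So w(4) = 2. P is now [[3, 5], [6]].
Step i=3: Q has 3 at row 1, column 2; remove that cell from P, ejecting 5. So w(3) = 5. P is now [[3], [6]].
Step i=2: Q has 2 at row 2, column 1; remove 6 from row 2 of P and reverse-bump: 6 enters row 1 and ejects 3. So w(2) = 3. P is now [[6]].
Step i=1: Q has 1 at row 1, column 1; remove that cell from P, ejecting 6. So w(1) = 6. P is now [].

So w = 6 3 5 2 4 1.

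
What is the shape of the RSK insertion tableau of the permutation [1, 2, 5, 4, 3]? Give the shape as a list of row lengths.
RSK row insertion gives P = [[1, 2, 3], [4], [5]], which has shape [3, 1, 1].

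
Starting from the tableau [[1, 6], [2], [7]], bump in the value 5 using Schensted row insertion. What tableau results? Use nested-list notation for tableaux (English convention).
In row 1, 5 replaces 6 (the leftmost entry greater than 5); 6 is bumped to row 2. 6 is appended to row 2. The new tableau is [[1, 5], [2, 6], [7]].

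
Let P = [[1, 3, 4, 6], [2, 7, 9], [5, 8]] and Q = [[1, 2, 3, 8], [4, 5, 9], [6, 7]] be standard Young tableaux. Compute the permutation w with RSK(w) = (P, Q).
Reverse the RSK construction: for i from n down to 1, find the cell of Q containing i, remove the entry at that cell from P, and reverse-bump it up through P; the value ejected from row 1 is w(i).

Step i=9: Q has 9 at row 2, column 3; remove 9 from row 2 of P and reverse-bump: 9 enters row 1 and ejects 6. So w(9) = 6. P is now [[1, 3, 4, 9], [2, 7], [5, 8]].
Step i=8: Q has 8 at row 1, column 4; remove that cell from P, ejecting 9. So w(8) = 9. P is now [[1, 3, 4], [2, 7], [5, 8]].
Step i=7: Q has 7 at row 3, column 2; remove 8 from row 3 of P and reverse-bump: 8 enters row 2 and ejects 7; 7 enters row 1 and ejects 4. So w(7) = 4. P is now [[1, 3, 7], [2, 8], [5]].
Step i=6: Q has 6 at row 3, column 1; remove 5 from row 3 of P and reverse-bump: 5 enters row 2 and ejects 2; 2 enters row 1 and ejects 1. So w(6) = 1. P is now [[2, 3, 7], [5, 8]].
Step i=5: Q has 5 at row 2, column 2; remove 8 from row 2 of P and reverse-bump: 8 enters row 1 and ejects 7. So w(5) = 7. P is now [[2, 3, 8], [5]].
Step i=4: Q has 4 at row 2, column 1; remove 5 from row 2 of P and reverse-bump: 5 enters row 1 and ejects 3. So w(4) = 3. P is now [[2, 5, 8]].
Step i=3: Q has 3 at row 1, column 3; remove that cell from P, ejecting 8. So w(3) = 8. P is now [[2, 5]].
Step i=2: Q has 2 at row 1, column 2; remove that cell from P, ejecting 5. So w(2) = 5. P is now [[2]].
Step i=1: Q has 1 at row 1, column 1; remove that cell from P, ejecting 2. So w(1) = 2. P is now [].

So w = 2 5 8 3 7 1 4 9 6.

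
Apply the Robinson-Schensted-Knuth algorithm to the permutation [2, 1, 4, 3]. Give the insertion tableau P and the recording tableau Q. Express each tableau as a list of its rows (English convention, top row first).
P = [[1, 3], [2, 4]], Q = [[1, 3], [2, 4]]

Insert each entry of the permutation into P by Schensted row insertion, recording in Q the position of each new cell.

After inserting 2: P = [[2]].
After inserting 1: P = [[1], [2]].
After inserting 4: P = [[1, 4], [2]].
After inserting 3: P = [[1, 3], [2, 4]].

So P = [[1, 3], [2, 4]], Q = [[1, 3], [2, 4]].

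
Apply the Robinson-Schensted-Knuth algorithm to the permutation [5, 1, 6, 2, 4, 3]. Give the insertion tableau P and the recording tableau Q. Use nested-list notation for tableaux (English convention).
Insert each entry of the permutation into P by Schensted row insertion, recording in Q the position of each new cell.

Insert 5: appended to row 1. P = [[5]].
Insert 1: 1 bumps 5 from row 1; 5 starts row 2. P = [[1], [5]].
Insert 6: appended to row 1. P = [[1, 6], [5]].
Insert 2: 2 bumps 6 from row 1; 6 appends to row 2. P = [[1, 2], [5, 6]].
Insert 4: appended to row 1. P = [[1, 2, 4], [5, 6]].
Insert 3: 3 bumps 4 from row 1; 4 bumps 5 from row 2; 5 starts row 3. P = [[1, 2, 3], [4, 6], [5]].

So P = [[1, 2, 3], [4, 6], [5]], Q = [[1, 3, 5], [2, 4], [6]].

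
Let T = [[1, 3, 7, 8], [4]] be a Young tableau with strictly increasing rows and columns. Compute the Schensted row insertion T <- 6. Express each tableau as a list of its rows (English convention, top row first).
[[1, 3, 6, 8], [4, 7]]

In row 1, 6 replaces 7 (the leftmost entry greater than 6); 7 is bumped to row 2. 7 is appended to row 2. The new tableau is [[1, 3, 6, 8], [4, 7]].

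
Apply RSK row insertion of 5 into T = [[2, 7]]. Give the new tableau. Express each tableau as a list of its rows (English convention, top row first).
In row 1, 5 replaces 7 (the leftmost entry greater than 5); 7 is bumped to row 2. 7 starts a new row 2. The new tableau is [[2, 5], [7]].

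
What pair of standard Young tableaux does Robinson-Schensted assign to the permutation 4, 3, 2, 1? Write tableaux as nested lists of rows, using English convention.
Insert each entry of the permutation into P by Schensted row insertion, recording in Q the position of each new cell.

After inserting 4: P = [[4]].
After inserting 3: P = [[3], [4]].
After inserting 2: P = [[2], [3], [4]].
After inserting 1: P = [[1], [2], [3], [4]].

So P = [[1], [2], [3], [4]], Q = [[1], [2], [3], [4]].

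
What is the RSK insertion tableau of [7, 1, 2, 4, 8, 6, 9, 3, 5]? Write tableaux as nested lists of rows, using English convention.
P = [[1, 2, 3, 5, 9], [4, 6], [7, 8]]

Insert 7: appended to row 1. P = [[7]].
Insert 1: 1 bumps 7 from row 1; 7 starts row 2. P = [[1], [7]].
Insert 2: appended to row 1. P = [[1, 2], [7]].
Insert 4: appended to row 1. P = [[1, 2, 4], [7]].
Insert 8: appended to row 1. P = [[1, 2, 4, 8], [7]].
Insert 6: 6 bumps 8 from row 1; 8 appends to row 2. P = [[1, 2, 4, 6], [7, 8]].
Insert 9: appended to row 1. P = [[1, 2, 4, 6, 9], [7, 8]].
Insert 3: 3 bumps 4 from row 1; 4 bumps 7 from row 2; 7 starts row 3. P = [[1, 2, 3, 6, 9], [4, 8], [7]].
Insert 5: 5 bumps 6 from row 1; 6 bumps 8 from row 2; 8 appends to row 3. P = [[1, 2, 3, 5, 9], [4, 6], [7, 8]].

So P = [[1, 2, 3, 5, 9], [4, 6], [7, 8]].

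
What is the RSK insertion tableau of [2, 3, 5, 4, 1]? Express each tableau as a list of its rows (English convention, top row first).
P = [[1, 3, 4], [2], [5]]

Insert 2: appended to row 1. P = [[2]].
Insert 3: appended to row 1. P = [[2, 3]].
Insert 5: appended to row 1. P = [[2, 3, 5]].
Insert 4: 4 bumps 5 from row 1; 5 starts row 2. P = [[2, 3, 4], [5]].
Insert 1: 1 bumps 2 from row 1; 2 bumps 5 from row 2; 5 starts row 3. P = [[1, 3, 4], [2], [5]].

So P = [[1, 3, 4], [2], [5]].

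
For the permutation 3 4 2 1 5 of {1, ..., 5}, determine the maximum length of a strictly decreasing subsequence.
3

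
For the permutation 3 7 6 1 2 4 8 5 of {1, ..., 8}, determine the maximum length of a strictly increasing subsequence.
4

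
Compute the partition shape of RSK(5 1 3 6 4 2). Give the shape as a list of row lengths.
RSK row insertion gives P = [[1, 2, 4], [3, 6], [5]], which has shape [3, 2, 1].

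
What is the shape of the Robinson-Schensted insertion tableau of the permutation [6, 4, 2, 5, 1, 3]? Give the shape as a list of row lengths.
Row-insert each entry into an empty tableau.

After inserting 6: P = [[6]].
After inserting 4: P = [[4], [6]].
After inserting 2: P = [[2], [4], [6]].
After inserting 5: P = [[2, 5], [4], [6]].
After inserting 1: P = [[1, 5], [2], [4], [6]].
After inserting 3: P = [[1, 3], [2, 5], [4], [6]].

The final insertion tableau P = [[1, 3], [2, 5], [4], [6]] has shape [2, 2, 1, 1].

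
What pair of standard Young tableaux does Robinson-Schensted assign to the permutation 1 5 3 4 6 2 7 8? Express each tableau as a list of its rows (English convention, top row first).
Insert each entry of the permutation into P by Schensted row insertion, recording in Q the position of each new cell.

Insert 1: appended to row 1. P = [[1]].
Insert 5: appended to row 1. P = [[1, 5]].
Insert 3: 3 bumps 5 from row 1; 5 starts row 2. P = [[1, 3], [5]].
Insert 4: appended to row 1. P = [[1, 3, 4], [5]].
Insert 6: appended to row 1. P = [[1, 3, 4, 6], [5]].
Insert 2: 2 bumps 3 from row 1; 3 bumps 5 from row 2; 5 starts row 3. P = [[1, 2, 4, 6], [3], [5]].
Insert 7: appended to row 1. P = [[1, 2, 4, 6, 7], [3], [5]].
Insert 8: appended to row 1. P = [[1, 2, 4, 6, 7, 8], [3], [5]].

So P = [[1, 2, 4, 6, 7, 8], [3], [5]], Q = [[1, 2, 4, 5, 7, 8], [3], [6]].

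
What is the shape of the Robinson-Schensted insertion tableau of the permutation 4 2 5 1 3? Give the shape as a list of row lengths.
Row-insert each entry into an empty tableau.

After inserting 4: P = [[4]].
After inserting 2: P = [[2], [4]].
After inserting 5: P = [[2, 5], [4]].
After inserting 1: P = [[1, 5], [2], [4]].
After inserting 3: P = [[1, 3], [2, 5], [4]].

The final insertion tableau P = [[1, 3], [2, 5], [4]] has shape [2, 2, 1].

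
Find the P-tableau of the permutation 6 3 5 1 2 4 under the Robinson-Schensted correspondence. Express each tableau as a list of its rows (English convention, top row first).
P = [[1, 2, 4], [3, 5], [6]]

Insert 6: appended to row 1. P = [[6]].
Insert 3: 3 bumps 6 from row 1; 6 starts row 2. P = [[3], [6]].
Insert 5: appended to row 1. P = [[3, 5], [6]].
Insert 1: 1 bumps 3 from row 1; 3 bumps 6 from row 2; 6 starts row 3. P = [[1, 5], [3], [6]].
Insert 2: 2 bumps 5 from row 1; 5 appends to row 2. P = [[1, 2], [3, 5], [6]].
Insert 4: appended to row 1. P = [[1, 2, 4], [3, 5], [6]].

So P = [[1, 2, 4], [3, 5], [6]].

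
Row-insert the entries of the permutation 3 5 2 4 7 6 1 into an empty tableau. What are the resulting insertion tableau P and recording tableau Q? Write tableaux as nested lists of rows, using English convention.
P = [[1, 4, 6], [2, 5, 7], [3]], Q = [[1, 2, 5], [3, 4, 6], [7]]

Insert each entry of the permutation into P by Schensted row insertion, recording in Q the position of each new cell.

Insert 3: appended to row 1. P = [[3]], Q = [[1]].
Insert 5: appended to row 1. P = [[3, 5]], Q = [[1, 2]].
Insert 2: 2 bumps 3 from row 1; 3 starts row 2. P = [[2, 5], [3]], Q = [[1, 2], [3]].
Insert 4: 4 bumps 5 from row 1; 5 appends to row 2. P = [[2, 4], [3, 5]], Q = [[1, 2], [3, 4]].
Insert 7: appended to row 1. P = [[2, 4, 7], [3, 5]], Q = [[1, 2, 5], [3, 4]].
Insert 6: 6 bumps 7 from row 1; 7 appends to row 2. P = [[2, 4, 6], [3, 5, 7]], Q = [[1, 2, 5], [3, 4, 6]].
Insert 1: 1 bumps 2 from row 1; 2 bumps 3 from row 2; 3 starts row 3. P = [[1, 4, 6], [2, 5, 7], [3]], Q = [[1, 2, 5], [3, 4, 6], [7]].

So P = [[1, 4, 6], [2, 5, 7], [3]], Q = [[1, 2, 5], [3, 4, 6], [7]].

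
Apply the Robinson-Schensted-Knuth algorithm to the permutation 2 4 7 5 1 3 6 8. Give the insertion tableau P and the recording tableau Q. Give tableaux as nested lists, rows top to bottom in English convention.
Insert each entry of the permutation into P by Schensted row insertion, recording in Q the position of each new cell.

Insert 2: appended to row 1. P = [[2]].
Insert 4: appended to row 1. P = [[2, 4]].
Insert 7: appended to row 1. P = [[2, 4, 7]].
Insert 5: 5 bumps 7 from row 1; 7 starts row 2. P = [[2, 4, 5], [7]].
Insert 1: 1 bumps 2 from row 1; 2 bumps 7 from row 2; 7 starts row 3. P = [[1, 4, 5], [2], [7]].
Insert 3: 3 bumps 4 from row 1; 4 appends to row 2. P = [[1, 3, 5], [2, 4], [7]].
Insert 6: appended to row 1. P = [[1, 3, 5, 6], [2, 4], [7]].
Insert 8: appended to row 1. P = [[1, 3, 5, 6, 8], [2, 4], [7]].

So P = [[1, 3, 5, 6, 8], [2, 4], [7]], Q = [[1, 2, 3, 7, 8], [4, 6], [5]].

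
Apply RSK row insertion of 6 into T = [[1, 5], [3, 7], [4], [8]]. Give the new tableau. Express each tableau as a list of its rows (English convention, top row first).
6 is larger than every entry of row 1, so it is appended to row 1. The new tableau is [[1, 5, 6], [3, 7], [4], [8]].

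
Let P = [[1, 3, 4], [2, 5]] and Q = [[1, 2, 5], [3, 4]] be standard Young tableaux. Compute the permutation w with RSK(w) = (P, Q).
Reverse RSK: for i = n, n-1, ..., 1, locate i in Q, remove the corresponding corner cell from P, and reverse-bump its entry up through P; the value ejected from row 1 is w(i).

So w = 2 5 1 3 4.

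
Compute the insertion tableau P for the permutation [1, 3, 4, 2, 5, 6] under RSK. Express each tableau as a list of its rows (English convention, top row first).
P = [[1, 2, 4, 5, 6], [3]]

Insert 1: appended to row 1. P = [[1]].
Insert 3: appended to row 1. P = [[1, 3]].
Insert 4: appended to row 1. P = [[1, 3, 4]].
Insert 2: 2 bumps 3 from row 1; 3 starts row 2. P = [[1, 2, 4], [3]].
Insert 5: appended to row 1. P = [[1, 2, 4, 5], [3]].
Insert 6: appended to row 1. P = [[1, 2, 4, 5, 6], [3]].

So P = [[1, 2, 4, 5, 6], [3]].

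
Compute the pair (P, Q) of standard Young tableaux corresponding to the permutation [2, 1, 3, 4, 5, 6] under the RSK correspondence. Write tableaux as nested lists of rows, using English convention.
Insert each entry of the permutation into P by Schensted row insertion, recording in Q the position of each new cell.

Insert 2: appended to row 1. P = [[2]], Q = [[1]].
Insert 1: 1 bumps 2 from row 1; 2 starts row 2. P = [[1], [2]], Q = [[1], [2]].
Insert 3: appended to row 1. P = [[1, 3], [2]], Q = [[1, 3], [2]].
Insert 4: appended to row 1. P = [[1, 3, 4], [2]], Q = [[1, 3, 4], [2]].
Insert 5: appended to row 1. P = [[1, 3, 4, 5], [2]], Q = [[1, 3, 4, 5], [2]].
Insert 6: appended to row 1. P = [[1, 3, 4, 5, 6], [2]], Q = [[1, 3, 4, 5, 6], [2]].

So P = [[1, 3, 4, 5, 6], [2]], Q = [[1, 3, 4, 5, 6], [2]].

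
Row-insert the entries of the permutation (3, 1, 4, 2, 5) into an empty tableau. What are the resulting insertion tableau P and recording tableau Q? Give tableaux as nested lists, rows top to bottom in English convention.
Insert each entry of the permutation into P by Schensted row insertion, recording in Q the position of each new cell.

Insert 3: appended to row 1. P = [[3]], Q = [[1]].
Insert 1: 1 bumps 3 from row 1; 3 starts row 2. P = [[1], [3]], Q = [[1], [2]].
Insert 4: appended to row 1. P = [[1, 4], [3]], Q = [[1, 3], [2]].
Insert 2: 2 bumps 4 from row 1; 4 appends to row 2. P = [[1, 2], [3, 4]], Q = [[1, 3], [2, 4]].
Insert 5: appended to row 1. P = [[1, 2, 5], [3, 4]], Q = [[1, 3, 5], [2, 4]].

So P = [[1, 2, 5], [3, 4]], Q = [[1, 3, 5], [2, 4]].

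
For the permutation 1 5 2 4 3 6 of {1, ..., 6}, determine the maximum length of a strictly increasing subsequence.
4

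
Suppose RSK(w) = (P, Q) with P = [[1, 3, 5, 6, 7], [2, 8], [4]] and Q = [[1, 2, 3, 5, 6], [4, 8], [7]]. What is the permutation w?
2 4 5 3 6 8 1 7

Reverse the RSK construction: for i from n down to 1, find the cell of Q containing i, remove the entry at that cell from P, and reverse-bump it up through P; the value ejected from row 1 is w(i).

Step i=8: Q has 8 at row 2, column 2; remove 8 from row 2 of P and reverse-bump: 8 enters row 1 and ejects 7. So w(8) = 7. P is now [[1, 3, 5, 6, 8], [2], [4]].
Step i=7: Q has 7 at row 3, column 1; remove 4 from row 3 of P and reverse-bump: 4 enters row 2 and ejects 2; 2 enters row 1 and ejects 1. So w(7) = 1. P is now [[2, 3, 5, 6, 8], [4]].
Step i=6: Q has 6 at row 1, column 5; remove that cell from P, ejecting 8. So w(6) = 8. P is now [[2, 3, 5, 6], [4]].
Step i=5: Q has 5 at row 1, column 4; remove that cell from P, ejecting 6. So w(5) = 6. P is now [[2, 3, 5], [4]].
Step i=4: Q has 4 at row 2, column 1; remove 4 from row 2 of P and reverse-bump: 4 enters row 1 and ejects 3. So w(4) = 3. P is now [[2, 4, 5]].
Step i=3: Q has 3 at row 1, column 3; remove that cell from P, ejecting 5. So w(3) = 5. P is now [[2, 4]].
Step i=2: Q has 2 at row 1, column 2; remove that cell from P, ejecting 4. So w(2) = 4. P is now [[2]].
Step i=1: Q has 1 at row 1, column 1; remove that cell from P, ejecting 2. So w(1) = 2. P is now [].

So w = 2 4 5 3 6 8 1 7.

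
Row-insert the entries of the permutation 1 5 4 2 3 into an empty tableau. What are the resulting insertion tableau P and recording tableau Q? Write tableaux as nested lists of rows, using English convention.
P = [[1, 2, 3], [4], [5]], Q = [[1, 2, 5], [3], [4]]

Insert each entry of the permutation into P by Schensted row insertion, recording in Q the position of each new cell.

After inserting 1: P = [[1]].
After inserting 5: P = [[1, 5]].
After inserting 4: P = [[1, 4], [5]].
After inserting 2: P = [[1, 2], [4], [5]].
After inserting 3: P = [[1, 2, 3], [4], [5]].

So P = [[1, 2, 3], [4], [5]], Q = [[1, 2, 5], [3], [4]].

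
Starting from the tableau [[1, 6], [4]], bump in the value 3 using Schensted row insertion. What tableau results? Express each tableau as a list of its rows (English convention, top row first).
[[1, 3], [4, 6]]

In row 1, 3 replaces 6 (the leftmost entry greater than 3); 6 is bumped to row 2. 6 is appended to row 2. The new tableau is [[1, 3], [4, 6]].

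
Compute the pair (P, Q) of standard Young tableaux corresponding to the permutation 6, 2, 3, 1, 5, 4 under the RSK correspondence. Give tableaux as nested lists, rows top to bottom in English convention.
Insert each entry of the permutation into P by Schensted row insertion, recording in Q the position of each new cell.

Insert 6: appended to row 1. P = [[6]], Q = [[1]].
Insert 2: 2 bumps 6 from row 1; 6 starts row 2. P = [[2], [6]], Q = [[1], [2]].
Insert 3: appended to row 1. P = [[2, 3], [6]], Q = [[1, 3], [2]].
Insert 1: 1 bumps 2 from row 1; 2 bumps 6 from row 2; 6 starts row 3. P = [[1, 3], [2], [6]], Q = [[1, 3], [2], [4]].
Insert 5: appended to row 1. P = [[1, 3, 5], [2], [6]], Q = [[1, 3, 5], [2], [4]].
Insert 4: 4 bumps 5 from row 1; 5 appends to row 2. P = [[1, 3, 4], [2, 5], [6]], Q = [[1, 3, 5], [2, 6], [4]].

So P = [[1, 3, 4], [2, 5], [6]], Q = [[1, 3, 5], [2, 6], [4]].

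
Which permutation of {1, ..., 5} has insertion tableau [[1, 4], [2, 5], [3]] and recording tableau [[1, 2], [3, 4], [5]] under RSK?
3 5 2 4 1

Reverse the RSK construction: for i from n down to 1, find the cell of Q containing i, remove the entry at that cell from P, and reverse-bump it up through P; the value ejected from row 1 is w(i).

Step i=5: Q has 5 at row 3, column 1; remove 3 from row 3 of P and reverse-bump: 3 enters row 2 and ejects 2; 2 enters row 1 and ejects 1. So w(5) = 1. P is now [[2, 4], [3, 5]].
Step i=4: Q has 4 at row 2, column 2; remove 5 from row 2 of P and reverse-bump: 5 enters row 1 and ejects 4. So w(4) = 4. P is now [[2, 5], [3]].
Step i=3: Q has 3 at row 2, column 1; remove 3 from row 2 of P and reverse-bump: 3 enters row 1 and ejects 2. So w(3) = 2. P is now [[3, 5]].
Step i=2: Q has 2 at row 1, column 2; remove that cell from P, ejecting 5. So w(2) = 5. P is now [[3]].
Step i=1: Q has 1 at row 1, column 1; remove that cell from P, ejecting 3. So w(1) = 3. P is now [].

So w = 3 5 2 4 1.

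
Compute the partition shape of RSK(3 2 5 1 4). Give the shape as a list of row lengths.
[2, 2, 1]

Row-insert each entry into an empty tableau.

After inserting 3: P = [[3]].
After inserting 2: P = [[2], [3]].
After inserting 5: P = [[2, 5], [3]].
After inserting 1: P = [[1, 5], [2], [3]].
After inserting 4: P = [[1, 4], [2, 5], [3]].

The final insertion tableau P = [[1, 4], [2, 5], [3]] has shape [2, 2, 1].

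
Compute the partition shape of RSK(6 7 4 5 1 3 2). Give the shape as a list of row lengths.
[2, 2, 2, 1]

Row-insert each entry into an empty tableau.

After inserting 6: P = [[6]].
After inserting 7: P = [[6, 7]].
After inserting 4: P = [[4, 7], [6]].
After inserting 5: P = [[4, 5], [6, 7]].
After inserting 1: P = [[1, 5], [4, 7], [6]].
After inserting 3: P = [[1, 3], [4, 5], [6, 7]].
After inserting 2: P = [[1, 2], [3, 5], [4, 7], [6]].

The final insertion tableau P = [[1, 2], [3, 5], [4, 7], [6]] has shape [2, 2, 2, 1].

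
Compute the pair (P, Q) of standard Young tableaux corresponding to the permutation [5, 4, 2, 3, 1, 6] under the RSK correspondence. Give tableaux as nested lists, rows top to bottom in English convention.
P = [[1, 3, 6], [2], [4], [5]], Q = [[1, 4, 6], [2], [3], [5]]

Insert each entry of the permutation into P by Schensted row insertion, recording in Q the position of each new cell.

Insert 5: appended to row 1. P = [[5]].
Insert 4: 4 bumps 5 from row 1; 5 starts row 2. P = [[4], [5]].
Insert 2: 2 bumps 4 from row 1; 4 bumps 5 from row 2; 5 starts row 3. P = [[2], [4], [5]].
Insert 3: appended to row 1. P = [[2, 3], [4], [5]].
Insert 1: 1 bumps 2 from row 1; 2 bumps 4 from row 2; 4 bumps 5 from row 3; 5 starts row 4. P = [[1, 3], [2], [4], [5]].
Insert 6: appended to row 1. P = [[1, 3, 6], [2], [4], [5]].

So P = [[1, 3, 6], [2], [4], [5]], Q = [[1, 4, 6], [2], [3], [5]].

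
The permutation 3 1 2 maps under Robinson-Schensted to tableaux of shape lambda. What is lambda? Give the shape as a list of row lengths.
Row-insert each entry into an empty tableau.

After inserting 3: P = [[3]].
After inserting 1: P = [[1], [3]].
After inserting 2: P = [[1, 2], [3]].

The final insertion tableau P = [[1, 2], [3]] has shape [2, 1].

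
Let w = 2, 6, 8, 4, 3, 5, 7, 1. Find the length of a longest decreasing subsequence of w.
4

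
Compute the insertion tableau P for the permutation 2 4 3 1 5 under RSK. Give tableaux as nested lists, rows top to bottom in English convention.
P = [[1, 3, 5], [2], [4]]

Insert 2: appended to row 1. P = [[2]].
Insert 4: appended to row 1. P = [[2, 4]].
Insert 3: 3 bumps 4 from row 1; 4 starts row 2. P = [[2, 3], [4]].
Insert 1: 1 bumps 2 from row 1; 2 bumps 4 from row 2; 4 starts row 3. P = [[1, 3], [2], [4]].
Insert 5: appended to row 1. P = [[1, 3, 5], [2], [4]].

So P = [[1, 3, 5], [2], [4]].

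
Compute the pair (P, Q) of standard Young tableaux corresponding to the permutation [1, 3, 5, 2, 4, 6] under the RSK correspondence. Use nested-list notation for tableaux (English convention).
P = [[1, 2, 4, 6], [3, 5]], Q = [[1, 2, 3, 6], [4, 5]]

Insert each entry of the permutation into P by Schensted row insertion, recording in Q the position of each new cell.

Insert 1: appended to row 1. P = [[1]], Q = [[1]].
Insert 3: appended to row 1. P = [[1, 3]], Q = [[1, 2]].
Insert 5: appended to row 1. P = [[1, 3, 5]], Q = [[1, 2, 3]].
Insert 2: 2 bumps 3 from row 1; 3 starts row 2. P = [[1, 2, 5], [3]], Q = [[1, 2, 3], [4]].
Insert 4: 4 bumps 5 from row 1; 5 appends to row 2. P = [[1, 2, 4], [3, 5]], Q = [[1, 2, 3], [4, 5]].
Insert 6: appended to row 1. P = [[1, 2, 4, 6], [3, 5]], Q = [[1, 2, 3, 6], [4, 5]].

So P = [[1, 2, 4, 6], [3, 5]], Q = [[1, 2, 3, 6], [4, 5]].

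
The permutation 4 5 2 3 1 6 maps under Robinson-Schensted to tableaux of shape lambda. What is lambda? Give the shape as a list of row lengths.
Row-insert each entry into an empty tableau.

After inserting 4: P = [[4]].
After inserting 5: P = [[4, 5]].
After inserting 2: P = [[2, 5], [4]].
After inserting 3: P = [[2, 3], [4, 5]].
After inserting 1: P = [[1, 3], [2, 5], [4]].
After inserting 6: P = [[1, 3, 6], [2, 5], [4]].

The final insertion tableau P = [[1, 3, 6], [2, 5], [4]] has shape [3, 2, 1].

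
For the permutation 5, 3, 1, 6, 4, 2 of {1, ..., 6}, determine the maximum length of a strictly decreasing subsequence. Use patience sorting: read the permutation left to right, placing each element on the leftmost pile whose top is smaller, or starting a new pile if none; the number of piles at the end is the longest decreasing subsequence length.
5: new pile. tops = [5]
3: new pile. tops = [5, 3]
1: new pile. tops = [5, 3, 1]
6: onto pile 1 (replacing 5). tops = [6, 3, 1]
4: onto pile 2 (replacing 3). tops = [6, 4, 1]
2: onto pile 3 (replacing 1). tops = [6, 4, 2]

3 piles, so the longest decreasing subsequence has length 3.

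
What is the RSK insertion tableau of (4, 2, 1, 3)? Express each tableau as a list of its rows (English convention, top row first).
Insert 4: appended to row 1. P = [[4]].
Insert 2: 2 bumps 4 from row 1; 4 starts row 2. P = [[2], [4]].
Insert 1: 1 bumps 2 from row 1; 2 bumps 4 from row 2; 4 starts row 3. P = [[1], [2], [4]].
Insert 3: appended to row 1. P = [[1, 3], [2], [4]].

So P = [[1, 3], [2], [4]].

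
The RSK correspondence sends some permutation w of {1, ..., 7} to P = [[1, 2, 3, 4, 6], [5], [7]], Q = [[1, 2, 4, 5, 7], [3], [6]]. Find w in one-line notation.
1 7 2 3 5 4 6

Reverse the RSK construction: for i from n down to 1, find the cell of Q containing i, remove the entry at that cell from P, and reverse-bump it up through P; the value ejected from row 1 is w(i).

Step i=7: Q has 7 at row 1, column 5; remove that cell from P, ejecting 6. So w(7) = 6. P is now [[1, 2, 3, 4], [5], [7]].
Step i=6: Q has 6 at row 3, column 1; remove 7 from row 3 of P and reverse-bump: 7 enters row 2 and ejects 5; 5 enters row 1 and ejects 4. So w(6) = 4. P is now [[1, 2, 3, 5], [7]].
Step i=5: Q has 5 at row 1, column 4; remove that cell from P, ejecting 5. So w(5) = 5. P is now [[1, 2, 3], [7]].
Step i=4: Q has 4 at row 1, column 3; remove that cell from P, ejecting 3. So w(4) = 3. P is now [[1, 2], [7]].
Step i=3: Q has 3 at row 2, column 1; remove 7 from row 2 of P and reverse-bump: 7 enters row 1 and ejects 2. So w(3) = 2. P is now [[1, 7]].
Step i=2: Q has 2 at row 1, column 2; remove that cell from P, ejecting 7. So w(2) = 7. P is now [[1]].
Step i=1: Q has 1 at row 1, column 1; remove that cell from P, ejecting 1. So w(1) = 1. P is now [].

So w = 1 7 2 3 5 4 6.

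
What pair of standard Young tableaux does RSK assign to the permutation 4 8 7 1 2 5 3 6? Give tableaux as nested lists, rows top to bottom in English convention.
Insert each entry of the permutation into P by Schensted row insertion, recording in Q the position of each new cell.

Insert 4: appended to row 1. P = [[4]].
Insert 8: appended to row 1. P = [[4, 8]].
Insert 7: 7 bumps 8 from row 1; 8 starts row 2. P = [[4, 7], [8]].
Insert 1: 1 bumps 4 from row 1; 4 bumps 8 from row 2; 8 starts row 3. P = [[1, 7], [4], [8]].
Insert 2: 2 bumps 7 from row 1; 7 appends to row 2. P = [[1, 2], [4, 7], [8]].
Insert 5: appended to row 1. P = [[1, 2, 5], [4, 7], [8]].
Insert 3: 3 bumps 5 from row 1; 5 bumps 7 from row 2; 7 bumps 8 from row 3; 8 starts row 4. P = [[1, 2, 3], [4, 5], [7], [8]].
Insert 6: appended to row 1. P = [[1, 2, 3, 6], [4, 5], [7], [8]].

So P = [[1, 2, 3, 6], [4, 5], [7], [8]], Q = [[1, 2, 6, 8], [3, 5], [4], [7]].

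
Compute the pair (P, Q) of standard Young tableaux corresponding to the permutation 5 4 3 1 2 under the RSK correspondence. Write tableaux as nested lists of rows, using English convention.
P = [[1, 2], [3], [4], [5]], Q = [[1, 5], [2], [3], [4]]

Insert each entry of the permutation into P by Schensted row insertion, recording in Q the position of each new cell.

Insert 5: appended to row 1. P = [[5]].
Insert 4: 4 bumps 5 from row 1; 5 starts row 2. P = [[4], [5]].
Insert 3: 3 bumps 4 from row 1; 4 bumps 5 from row 2; 5 starts row 3. P = [[3], [4], [5]].
Insert 1: 1 bumps 3 from row 1; 3 bumps 4 from row 2; 4 bumps 5 from row 3; 5 starts row 4. P = [[1], [3], [4], [5]].
Insert 2: appended to row 1. P = [[1, 2], [3], [4], [5]].

So P = [[1, 2], [3], [4], [5]], Q = [[1, 5], [2], [3], [4]].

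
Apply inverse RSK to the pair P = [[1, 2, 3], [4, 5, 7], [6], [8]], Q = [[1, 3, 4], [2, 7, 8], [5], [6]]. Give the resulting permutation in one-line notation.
Reverse the RSK construction: for i from n down to 1, find the cell of Q containing i, remove the entry at that cell from P, and reverse-bump it up through P; the value ejected from row 1 is w(i).

Step i=8: Q has 8 at row 2, column 3; remove 7 from row 2 of P and reverse-bump: 7 enters row 1 and ejects 3. So w(8) = 3. P is now [[1, 2, 7], [4, 5], [6], [8]].
Step i=7: Q has 7 at row 2, column 2; remove 5 from row 2 of P and reverse-bump: 5 enters row 1 and ejects 2. So w(7) = 2. P is now [[1, 5, 7], [4], [6], [8]].
Step i=6: Q has 6 at row 4, column 1; remove 8 from row 4 of P and reverse-bump: 8 enters row 3 and ejects 6; 6 enters row 2 and ejects 4; 4 enters row 1 and ejects 1. So w(6) = 1. P is now [[4, 5, 7], [6], [8]].
Step i=5: Q has 5 at row 3, column 1; remove 8 from row 3 of P and reverse-bump: 8 enters row 2 and ejects 6; 6 enters row 1 and ejects 5. So w(5) = 5. P is now [[4, 6, 7], [8]].
Step i=4: Q has 4 at row 1, column 3; remove that cell from P, ejecting 7. So w(4) = 7. P is now [[4, 6], [8]].
Step i=3: Q has 3 at row 1, column 2; remove that cell from P, ejecting 6. So w(3) = 6. P is now [[4], [8]].
Step i=2: Q has 2 at row 2, column 1; remove 8 from row 2 of P and reverse-bump: 8 enters row 1 and ejects 4. So w(2) = 4. P is now [[8]].
Step i=1: Q has 1 at row 1, column 1; remove that cell from P, ejecting 8. So w(1) = 8. P is now [].

So w = 8 4 6 7 5 1 2 3.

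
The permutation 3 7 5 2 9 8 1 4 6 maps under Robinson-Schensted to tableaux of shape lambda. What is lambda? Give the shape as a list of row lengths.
[3, 3, 2, 1]

Row-insert each entry into an empty tableau.

After inserting 3: P = [[3]].
After inserting 7: P = [[3, 7]].
After inserting 5: P = [[3, 5], [7]].
After inserting 2: P = [[2, 5], [3], [7]].
After inserting 9: P = [[2, 5, 9], [3], [7]].
After inserting 8: P = [[2, 5, 8], [3, 9], [7]].
After inserting 1: P = [[1, 5, 8], [2, 9], [3], [7]].
After inserting 4: P = [[1, 4, 8], [2, 5], [3, 9], [7]].
After inserting 6: P = [[1, 4, 6], [2, 5, 8], [3, 9], [7]].

The final insertion tableau P = [[1, 4, 6], [2, 5, 8], [3, 9], [7]] has shape [3, 3, 2, 1].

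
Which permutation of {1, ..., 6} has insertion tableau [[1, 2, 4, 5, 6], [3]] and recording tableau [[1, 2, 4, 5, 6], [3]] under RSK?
Reverse the RSK construction: for i from n down to 1, find the cell of Q containing i, remove the entry at that cell from P, and reverse-bump it up through P; the value ejected from row 1 is w(i).

Step i=6: Q has 6 at row 1, column 5; remove that cell from P, ejecting 6. So w(6) = 6. P is now [[1, 2, 4, 5], [3]].
Step i=5: Q has 5 at row 1, column 4; remove that cell from P, ejecting 5. So w(5) = 5. P is now [[1, 2, 4], [3]].
Step i=4: Q has 4 at row 1, column 3; remove that cell from P, ejecting 4. So w(4) = 4. P is now [[1, 2], [3]].
Step i=3: Q has 3 at row 2, column 1; remove 3 from row 2 of P and reverse-bump: 3 enters row 1 and ejects 2. So w(3) = 2. P is now [[1, 3]].
Step i=2: Q has 2 at row 1, column 2; remove that cell from P, ejecting 3. So w(2) = 3. P is now [[1]].
Step i=1: Q has 1 at row 1, column 1; remove that cell from P, ejecting 1. So w(1) = 1. P is now [].

So w = 1 3 2 4 5 6.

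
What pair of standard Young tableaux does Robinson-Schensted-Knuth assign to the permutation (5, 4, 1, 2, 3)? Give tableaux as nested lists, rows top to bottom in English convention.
Insert each entry of the permutation into P by Schensted row insertion, recording in Q the position of each new cell.

Insert 5: appended to row 1. P = [[5]], Q = [[1]].
Insert 4: 4 bumps 5 from row 1; 5 starts row 2. P = [[4], [5]], Q = [[1], [2]].
Insert 1: 1 bumps 4 from row 1; 4 bumps 5 from row 2; 5 starts row 3. P = [[1], [4], [5]], Q = [[1], [2], [3]].
Insert 2: appended to row 1. P = [[1, 2], [4], [5]], Q = [[1, 4], [2], [3]].
Insert 3: appended to row 1. P = [[1, 2, 3], [4], [5]], Q = [[1, 4, 5], [2], [3]].

So P = [[1, 2, 3], [4], [5]], Q = [[1, 4, 5], [2], [3]].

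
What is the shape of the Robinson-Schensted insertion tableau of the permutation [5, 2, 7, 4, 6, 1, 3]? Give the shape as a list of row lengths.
Row-insert each entry into an empty tableau.

After inserting 5: P = [[5]].
After inserting 2: P = [[2], [5]].
After inserting 7: P = [[2, 7], [5]].
After inserting 4: P = [[2, 4], [5, 7]].
After inserting 6: P = [[2, 4, 6], [5, 7]].
After inserting 1: P = [[1, 4, 6], [2, 7], [5]].
After inserting 3: P = [[1, 3, 6], [2, 4], [5, 7]].

The final insertion tableau P = [[1, 3, 6], [2, 4], [5, 7]] has shape [3, 2, 2].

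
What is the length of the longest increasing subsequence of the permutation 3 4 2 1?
2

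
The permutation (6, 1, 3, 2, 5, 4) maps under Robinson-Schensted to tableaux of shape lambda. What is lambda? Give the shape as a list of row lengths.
Row-insert each entry into an empty tableau.

After inserting 6: P = [[6]].
After inserting 1: P = [[1], [6]].
After inserting 3: P = [[1, 3], [6]].
After inserting 2: P = [[1, 2], [3], [6]].
After inserting 5: P = [[1, 2, 5], [3], [6]].
After inserting 4: P = [[1, 2, 4], [3, 5], [6]].

The final insertion tableau P = [[1, 2, 4], [3, 5], [6]] has shape [3, 2, 1].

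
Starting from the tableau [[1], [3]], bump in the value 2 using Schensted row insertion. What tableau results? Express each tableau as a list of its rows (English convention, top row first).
[[1, 2], [3]]

2 is larger than every entry of row 1, so it is appended to row 1. The new tableau is [[1, 2], [3]].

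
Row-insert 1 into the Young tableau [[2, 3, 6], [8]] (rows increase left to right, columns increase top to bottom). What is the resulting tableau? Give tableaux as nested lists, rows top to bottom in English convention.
[[1, 3, 6], [2], [8]]

In row 1, 1 replaces 2 (the leftmost entry greater than 1); 2 is bumped to row 2. In row 2, 2 replaces 8 (the leftmost entry greater than 2); 8 is bumped to row 3. 8 starts a new row 3. The new tableau is [[1, 3, 6], [2], [8]].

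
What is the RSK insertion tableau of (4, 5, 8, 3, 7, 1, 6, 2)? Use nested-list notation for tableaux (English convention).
Insert 4: appended to row 1. P = [[4]].
Insert 5: appended to row 1. P = [[4, 5]].
Insert 8: appended to row 1. P = [[4, 5, 8]].
Insert 3: 3 bumps 4 from row 1; 4 starts row 2. P = [[3, 5, 8], [4]].
Insert 7: 7 bumps 8 from row 1; 8 appends to row 2. P = [[3, 5, 7], [4, 8]].
Insert 1: 1 bumps 3 from row 1; 3 bumps 4 from row 2; 4 starts row 3. P = [[1, 5, 7], [3, 8], [4]].
Insert 6: 6 bumps 7 from row 1; 7 bumps 8 from row 2; 8 appends to row 3. P = [[1, 5, 6], [3, 7], [4, 8]].
Insert 2: 2 bumps 5 from row 1; 5 bumps 7 from row 2; 7 bumps 8 from row 3; 8 starts row 4. P = [[1, 2, 6], [3, 5], [4, 7], [8]].

So P = [[1, 2, 6], [3, 5], [4, 7], [8]].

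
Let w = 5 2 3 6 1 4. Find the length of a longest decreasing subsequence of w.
3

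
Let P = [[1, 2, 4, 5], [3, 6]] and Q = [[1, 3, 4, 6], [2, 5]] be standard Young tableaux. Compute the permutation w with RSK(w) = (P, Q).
Reverse the RSK construction: for i from n down to 1, find the cell of Q containing i, remove the entry at that cell from P, and reverse-bump it up through P; the value ejected from row 1 is w(i).

Step i=6: Q has 6 at row 1, column 4; remove that cell from P, ejecting 5. So w(6) = 5. P is now [[1, 2, 4], [3, 6]].
Step i=5: Q has 5 at row 2, column 2; remove 6 from row 2 of P and reverse-bump: 6 enters row 1 and ejects 4. So w(5) = 4. P is now [[1, 2, 6], [3]].
Step i=4: Q has 4 at row 1, column 3; remove that cell from P, ejecting 6. So w(4) = 6. P is now [[1, 2], [3]].
Step i=3: Q has 3 at row 1, column 2; remove that cell from P, ejecting 2. So w(3) = 2. P is now [[1], [3]].
Step i=2: Q has 2 at row 2, column 1; remove 3 from row 2 of P and reverse-bump: 3 enters row 1 and ejects 1. So w(2) = 1. P is now [[3]].
Step i=1: Q has 1 at row 1, column 1; remove that cell from P, ejecting 3. So w(1) = 3. P is now [].

So w = 3 1 2 6 4 5.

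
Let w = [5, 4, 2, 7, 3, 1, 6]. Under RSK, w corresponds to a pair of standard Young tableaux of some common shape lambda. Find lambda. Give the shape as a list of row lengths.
[3, 2, 1, 1]

RSK row insertion gives P = [[1, 3, 6], [2, 7], [4], [5]], which has shape [3, 2, 1, 1].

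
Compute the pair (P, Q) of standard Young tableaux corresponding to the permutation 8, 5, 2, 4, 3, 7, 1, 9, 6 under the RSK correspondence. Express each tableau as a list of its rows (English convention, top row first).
Insert each entry of the permutation into P by Schensted row insertion, recording in Q the position of each new cell.

Insert 8: appended to row 1. P = [[8]].
Insert 5: 5 bumps 8 from row 1; 8 starts row 2. P = [[5], [8]].
Insert 2: 2 bumps 5 from row 1; 5 bumps 8 from row 2; 8 starts row 3. P = [[2], [5], [8]].
Insert 4: appended to row 1. P = [[2, 4], [5], [8]].
Insert 3: 3 bumps 4 from row 1; 4 bumps 5 from row 2; 5 bumps 8 from row 3; 8 starts row 4. P = [[2, 3], [4], [5], [8]].
Insert 7: appended to row 1. P = [[2, 3, 7], [4], [5], [8]].
Insert 1: 1 bumps 2 from row 1; 2 bumps 4 from row 2; 4 bumps 5 from row 3; 5 bumps 8 from row 4; 8 starts row 5. P = [[1, 3, 7], [2], [4], [5], [8]].
Insert 9: appended to row 1. P = [[1, 3, 7, 9], [2], [4], [5], [8]].
Insert 6: 6 bumps 7 from row 1; 7 appends to row 2. P = [[1, 3, 6, 9], [2, 7], [4], [5], [8]].

So P = [[1, 3, 6, 9], [2, 7], [4], [5], [8]], Q = [[1, 4, 6, 8], [2, 9], [3], [5], [7]].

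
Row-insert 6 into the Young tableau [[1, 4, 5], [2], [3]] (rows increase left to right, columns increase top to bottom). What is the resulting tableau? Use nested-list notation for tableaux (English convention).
[[1, 4, 5, 6], [2], [3]]

6 is larger than every entry of row 1, so it is appended to row 1. The new tableau is [[1, 4, 5, 6], [2], [3]].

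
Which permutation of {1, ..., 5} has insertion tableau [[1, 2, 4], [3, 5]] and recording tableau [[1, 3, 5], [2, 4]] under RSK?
Reverse the RSK construction: for i from n down to 1, find the cell of Q containing i, remove the entry at that cell from P, and reverse-bump it up through P; the value ejected from row 1 is w(i).

Step i=5: Q has 5 at row 1, column 3; remove that cell from P, ejecting 4. So w(5) = 4. P is now [[1, 2], [3, 5]].
Step i=4: Q has 4 at row 2, column 2; remove 5 from row 2 of P and reverse-bump: 5 enters row 1 and ejects 2. So w(4) = 2. P is now [[1, 5], [3]].
Step i=3: Q has 3 at row 1, column 2; remove that cell from P, ejecting 5. So w(3) = 5. P is now [[1], [3]].
Step i=2: Q has 2 at row 2, column 1; remove 3 from row 2 of P and reverse-bump: 3 enters row 1 and ejects 1. So w(2) = 1. P is now [[3]].
Step i=1: Q has 1 at row 1, column 1; remove that cell from P, ejecting 3. So w(1) = 3. P is now [].

So w = 3 1 5 2 4.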